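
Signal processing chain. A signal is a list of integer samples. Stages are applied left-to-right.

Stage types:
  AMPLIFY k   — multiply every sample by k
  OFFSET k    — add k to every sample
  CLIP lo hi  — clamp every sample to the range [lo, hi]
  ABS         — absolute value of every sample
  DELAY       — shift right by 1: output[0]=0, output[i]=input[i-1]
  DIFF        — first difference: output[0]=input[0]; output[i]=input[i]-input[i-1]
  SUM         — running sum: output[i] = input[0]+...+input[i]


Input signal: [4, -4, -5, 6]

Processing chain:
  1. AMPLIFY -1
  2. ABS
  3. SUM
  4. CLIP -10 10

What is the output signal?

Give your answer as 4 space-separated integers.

Answer: 4 8 10 10

Derivation:
Input: [4, -4, -5, 6]
Stage 1 (AMPLIFY -1): 4*-1=-4, -4*-1=4, -5*-1=5, 6*-1=-6 -> [-4, 4, 5, -6]
Stage 2 (ABS): |-4|=4, |4|=4, |5|=5, |-6|=6 -> [4, 4, 5, 6]
Stage 3 (SUM): sum[0..0]=4, sum[0..1]=8, sum[0..2]=13, sum[0..3]=19 -> [4, 8, 13, 19]
Stage 4 (CLIP -10 10): clip(4,-10,10)=4, clip(8,-10,10)=8, clip(13,-10,10)=10, clip(19,-10,10)=10 -> [4, 8, 10, 10]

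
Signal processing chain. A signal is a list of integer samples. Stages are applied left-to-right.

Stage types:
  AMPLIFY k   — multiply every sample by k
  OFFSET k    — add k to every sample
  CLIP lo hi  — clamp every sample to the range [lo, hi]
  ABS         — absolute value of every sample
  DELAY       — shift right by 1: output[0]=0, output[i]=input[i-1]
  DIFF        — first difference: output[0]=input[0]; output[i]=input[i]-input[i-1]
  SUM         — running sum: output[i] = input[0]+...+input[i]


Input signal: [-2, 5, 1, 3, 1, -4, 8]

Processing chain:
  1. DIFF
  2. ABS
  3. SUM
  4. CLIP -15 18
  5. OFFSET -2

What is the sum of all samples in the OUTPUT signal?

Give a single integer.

Input: [-2, 5, 1, 3, 1, -4, 8]
Stage 1 (DIFF): s[0]=-2, 5--2=7, 1-5=-4, 3-1=2, 1-3=-2, -4-1=-5, 8--4=12 -> [-2, 7, -4, 2, -2, -5, 12]
Stage 2 (ABS): |-2|=2, |7|=7, |-4|=4, |2|=2, |-2|=2, |-5|=5, |12|=12 -> [2, 7, 4, 2, 2, 5, 12]
Stage 3 (SUM): sum[0..0]=2, sum[0..1]=9, sum[0..2]=13, sum[0..3]=15, sum[0..4]=17, sum[0..5]=22, sum[0..6]=34 -> [2, 9, 13, 15, 17, 22, 34]
Stage 4 (CLIP -15 18): clip(2,-15,18)=2, clip(9,-15,18)=9, clip(13,-15,18)=13, clip(15,-15,18)=15, clip(17,-15,18)=17, clip(22,-15,18)=18, clip(34,-15,18)=18 -> [2, 9, 13, 15, 17, 18, 18]
Stage 5 (OFFSET -2): 2+-2=0, 9+-2=7, 13+-2=11, 15+-2=13, 17+-2=15, 18+-2=16, 18+-2=16 -> [0, 7, 11, 13, 15, 16, 16]
Output sum: 78

Answer: 78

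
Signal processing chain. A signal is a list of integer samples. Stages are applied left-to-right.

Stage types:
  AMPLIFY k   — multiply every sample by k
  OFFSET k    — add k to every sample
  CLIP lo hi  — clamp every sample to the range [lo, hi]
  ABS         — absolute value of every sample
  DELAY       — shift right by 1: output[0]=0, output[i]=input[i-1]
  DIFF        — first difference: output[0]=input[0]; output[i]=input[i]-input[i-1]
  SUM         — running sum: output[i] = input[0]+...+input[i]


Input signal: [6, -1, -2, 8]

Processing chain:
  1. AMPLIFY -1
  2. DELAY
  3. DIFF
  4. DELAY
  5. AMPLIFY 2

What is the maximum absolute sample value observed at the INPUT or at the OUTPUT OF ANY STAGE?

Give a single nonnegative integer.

Answer: 14

Derivation:
Input: [6, -1, -2, 8] (max |s|=8)
Stage 1 (AMPLIFY -1): 6*-1=-6, -1*-1=1, -2*-1=2, 8*-1=-8 -> [-6, 1, 2, -8] (max |s|=8)
Stage 2 (DELAY): [0, -6, 1, 2] = [0, -6, 1, 2] -> [0, -6, 1, 2] (max |s|=6)
Stage 3 (DIFF): s[0]=0, -6-0=-6, 1--6=7, 2-1=1 -> [0, -6, 7, 1] (max |s|=7)
Stage 4 (DELAY): [0, 0, -6, 7] = [0, 0, -6, 7] -> [0, 0, -6, 7] (max |s|=7)
Stage 5 (AMPLIFY 2): 0*2=0, 0*2=0, -6*2=-12, 7*2=14 -> [0, 0, -12, 14] (max |s|=14)
Overall max amplitude: 14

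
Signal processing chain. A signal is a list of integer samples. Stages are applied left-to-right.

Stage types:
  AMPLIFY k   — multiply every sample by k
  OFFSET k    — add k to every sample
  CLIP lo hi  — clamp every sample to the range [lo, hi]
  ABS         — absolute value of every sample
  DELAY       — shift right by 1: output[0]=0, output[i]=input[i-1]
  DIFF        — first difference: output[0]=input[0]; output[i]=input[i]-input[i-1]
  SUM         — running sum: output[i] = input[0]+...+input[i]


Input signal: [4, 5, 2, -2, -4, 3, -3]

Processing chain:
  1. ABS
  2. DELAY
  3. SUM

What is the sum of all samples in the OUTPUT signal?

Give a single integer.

Input: [4, 5, 2, -2, -4, 3, -3]
Stage 1 (ABS): |4|=4, |5|=5, |2|=2, |-2|=2, |-4|=4, |3|=3, |-3|=3 -> [4, 5, 2, 2, 4, 3, 3]
Stage 2 (DELAY): [0, 4, 5, 2, 2, 4, 3] = [0, 4, 5, 2, 2, 4, 3] -> [0, 4, 5, 2, 2, 4, 3]
Stage 3 (SUM): sum[0..0]=0, sum[0..1]=4, sum[0..2]=9, sum[0..3]=11, sum[0..4]=13, sum[0..5]=17, sum[0..6]=20 -> [0, 4, 9, 11, 13, 17, 20]
Output sum: 74

Answer: 74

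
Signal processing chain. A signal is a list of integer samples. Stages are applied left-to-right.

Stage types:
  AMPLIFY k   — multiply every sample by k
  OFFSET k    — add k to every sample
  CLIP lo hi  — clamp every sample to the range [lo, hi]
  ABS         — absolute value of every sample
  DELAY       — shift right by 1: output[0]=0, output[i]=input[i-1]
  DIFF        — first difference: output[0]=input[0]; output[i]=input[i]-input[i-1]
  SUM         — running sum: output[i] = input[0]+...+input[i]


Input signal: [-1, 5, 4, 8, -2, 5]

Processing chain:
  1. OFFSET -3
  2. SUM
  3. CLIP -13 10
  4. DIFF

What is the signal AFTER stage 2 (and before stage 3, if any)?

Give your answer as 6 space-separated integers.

Input: [-1, 5, 4, 8, -2, 5]
Stage 1 (OFFSET -3): -1+-3=-4, 5+-3=2, 4+-3=1, 8+-3=5, -2+-3=-5, 5+-3=2 -> [-4, 2, 1, 5, -5, 2]
Stage 2 (SUM): sum[0..0]=-4, sum[0..1]=-2, sum[0..2]=-1, sum[0..3]=4, sum[0..4]=-1, sum[0..5]=1 -> [-4, -2, -1, 4, -1, 1]

Answer: -4 -2 -1 4 -1 1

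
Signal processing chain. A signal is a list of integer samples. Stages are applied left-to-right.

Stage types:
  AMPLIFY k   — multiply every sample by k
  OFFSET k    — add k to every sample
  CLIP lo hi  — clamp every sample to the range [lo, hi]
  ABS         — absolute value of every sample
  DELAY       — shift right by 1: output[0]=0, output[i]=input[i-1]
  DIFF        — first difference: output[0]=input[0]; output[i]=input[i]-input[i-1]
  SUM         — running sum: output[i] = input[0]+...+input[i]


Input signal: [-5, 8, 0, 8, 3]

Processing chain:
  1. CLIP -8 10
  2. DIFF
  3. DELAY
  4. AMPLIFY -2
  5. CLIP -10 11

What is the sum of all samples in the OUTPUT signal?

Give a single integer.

Input: [-5, 8, 0, 8, 3]
Stage 1 (CLIP -8 10): clip(-5,-8,10)=-5, clip(8,-8,10)=8, clip(0,-8,10)=0, clip(8,-8,10)=8, clip(3,-8,10)=3 -> [-5, 8, 0, 8, 3]
Stage 2 (DIFF): s[0]=-5, 8--5=13, 0-8=-8, 8-0=8, 3-8=-5 -> [-5, 13, -8, 8, -5]
Stage 3 (DELAY): [0, -5, 13, -8, 8] = [0, -5, 13, -8, 8] -> [0, -5, 13, -8, 8]
Stage 4 (AMPLIFY -2): 0*-2=0, -5*-2=10, 13*-2=-26, -8*-2=16, 8*-2=-16 -> [0, 10, -26, 16, -16]
Stage 5 (CLIP -10 11): clip(0,-10,11)=0, clip(10,-10,11)=10, clip(-26,-10,11)=-10, clip(16,-10,11)=11, clip(-16,-10,11)=-10 -> [0, 10, -10, 11, -10]
Output sum: 1

Answer: 1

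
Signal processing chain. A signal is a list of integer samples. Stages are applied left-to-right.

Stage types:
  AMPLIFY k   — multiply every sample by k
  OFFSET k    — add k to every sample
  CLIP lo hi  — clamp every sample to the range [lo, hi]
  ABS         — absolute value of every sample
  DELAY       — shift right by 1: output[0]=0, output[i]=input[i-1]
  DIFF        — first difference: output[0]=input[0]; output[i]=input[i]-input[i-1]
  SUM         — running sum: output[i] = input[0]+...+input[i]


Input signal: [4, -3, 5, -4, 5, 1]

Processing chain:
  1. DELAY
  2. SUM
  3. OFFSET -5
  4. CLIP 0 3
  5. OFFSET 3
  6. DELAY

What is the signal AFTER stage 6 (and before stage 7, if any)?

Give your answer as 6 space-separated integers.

Input: [4, -3, 5, -4, 5, 1]
Stage 1 (DELAY): [0, 4, -3, 5, -4, 5] = [0, 4, -3, 5, -4, 5] -> [0, 4, -3, 5, -4, 5]
Stage 2 (SUM): sum[0..0]=0, sum[0..1]=4, sum[0..2]=1, sum[0..3]=6, sum[0..4]=2, sum[0..5]=7 -> [0, 4, 1, 6, 2, 7]
Stage 3 (OFFSET -5): 0+-5=-5, 4+-5=-1, 1+-5=-4, 6+-5=1, 2+-5=-3, 7+-5=2 -> [-5, -1, -4, 1, -3, 2]
Stage 4 (CLIP 0 3): clip(-5,0,3)=0, clip(-1,0,3)=0, clip(-4,0,3)=0, clip(1,0,3)=1, clip(-3,0,3)=0, clip(2,0,3)=2 -> [0, 0, 0, 1, 0, 2]
Stage 5 (OFFSET 3): 0+3=3, 0+3=3, 0+3=3, 1+3=4, 0+3=3, 2+3=5 -> [3, 3, 3, 4, 3, 5]
Stage 6 (DELAY): [0, 3, 3, 3, 4, 3] = [0, 3, 3, 3, 4, 3] -> [0, 3, 3, 3, 4, 3]

Answer: 0 3 3 3 4 3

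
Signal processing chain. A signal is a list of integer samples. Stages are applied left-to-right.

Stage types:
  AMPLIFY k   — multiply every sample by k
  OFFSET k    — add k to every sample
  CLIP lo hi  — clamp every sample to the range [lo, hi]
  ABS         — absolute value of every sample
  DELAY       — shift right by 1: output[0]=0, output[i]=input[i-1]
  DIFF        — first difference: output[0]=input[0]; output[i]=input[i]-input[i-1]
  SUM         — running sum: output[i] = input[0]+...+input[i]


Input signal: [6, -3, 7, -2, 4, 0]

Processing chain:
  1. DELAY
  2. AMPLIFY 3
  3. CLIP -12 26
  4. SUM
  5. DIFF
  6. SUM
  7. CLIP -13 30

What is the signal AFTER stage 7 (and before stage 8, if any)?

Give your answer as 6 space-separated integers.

Answer: 0 18 9 30 24 30

Derivation:
Input: [6, -3, 7, -2, 4, 0]
Stage 1 (DELAY): [0, 6, -3, 7, -2, 4] = [0, 6, -3, 7, -2, 4] -> [0, 6, -3, 7, -2, 4]
Stage 2 (AMPLIFY 3): 0*3=0, 6*3=18, -3*3=-9, 7*3=21, -2*3=-6, 4*3=12 -> [0, 18, -9, 21, -6, 12]
Stage 3 (CLIP -12 26): clip(0,-12,26)=0, clip(18,-12,26)=18, clip(-9,-12,26)=-9, clip(21,-12,26)=21, clip(-6,-12,26)=-6, clip(12,-12,26)=12 -> [0, 18, -9, 21, -6, 12]
Stage 4 (SUM): sum[0..0]=0, sum[0..1]=18, sum[0..2]=9, sum[0..3]=30, sum[0..4]=24, sum[0..5]=36 -> [0, 18, 9, 30, 24, 36]
Stage 5 (DIFF): s[0]=0, 18-0=18, 9-18=-9, 30-9=21, 24-30=-6, 36-24=12 -> [0, 18, -9, 21, -6, 12]
Stage 6 (SUM): sum[0..0]=0, sum[0..1]=18, sum[0..2]=9, sum[0..3]=30, sum[0..4]=24, sum[0..5]=36 -> [0, 18, 9, 30, 24, 36]
Stage 7 (CLIP -13 30): clip(0,-13,30)=0, clip(18,-13,30)=18, clip(9,-13,30)=9, clip(30,-13,30)=30, clip(24,-13,30)=24, clip(36,-13,30)=30 -> [0, 18, 9, 30, 24, 30]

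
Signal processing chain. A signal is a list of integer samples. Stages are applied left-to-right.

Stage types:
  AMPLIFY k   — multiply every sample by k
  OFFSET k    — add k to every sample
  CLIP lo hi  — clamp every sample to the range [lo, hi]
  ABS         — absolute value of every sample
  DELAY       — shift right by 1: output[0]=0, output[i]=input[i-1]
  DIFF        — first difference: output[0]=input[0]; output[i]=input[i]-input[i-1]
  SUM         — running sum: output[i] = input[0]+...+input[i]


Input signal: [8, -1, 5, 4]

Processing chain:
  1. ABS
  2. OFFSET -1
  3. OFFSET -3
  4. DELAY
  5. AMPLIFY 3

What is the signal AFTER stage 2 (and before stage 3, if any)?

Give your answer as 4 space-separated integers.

Answer: 7 0 4 3

Derivation:
Input: [8, -1, 5, 4]
Stage 1 (ABS): |8|=8, |-1|=1, |5|=5, |4|=4 -> [8, 1, 5, 4]
Stage 2 (OFFSET -1): 8+-1=7, 1+-1=0, 5+-1=4, 4+-1=3 -> [7, 0, 4, 3]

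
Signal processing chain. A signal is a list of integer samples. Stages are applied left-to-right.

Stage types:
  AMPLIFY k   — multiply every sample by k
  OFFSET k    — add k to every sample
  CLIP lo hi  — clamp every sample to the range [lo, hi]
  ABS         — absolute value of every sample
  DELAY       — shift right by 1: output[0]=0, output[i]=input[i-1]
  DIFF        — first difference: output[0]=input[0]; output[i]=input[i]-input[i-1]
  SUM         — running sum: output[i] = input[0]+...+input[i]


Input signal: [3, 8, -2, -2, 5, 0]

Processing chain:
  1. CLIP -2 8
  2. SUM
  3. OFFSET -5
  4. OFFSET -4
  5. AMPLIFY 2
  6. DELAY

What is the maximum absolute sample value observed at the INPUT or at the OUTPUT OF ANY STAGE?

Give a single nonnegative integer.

Input: [3, 8, -2, -2, 5, 0] (max |s|=8)
Stage 1 (CLIP -2 8): clip(3,-2,8)=3, clip(8,-2,8)=8, clip(-2,-2,8)=-2, clip(-2,-2,8)=-2, clip(5,-2,8)=5, clip(0,-2,8)=0 -> [3, 8, -2, -2, 5, 0] (max |s|=8)
Stage 2 (SUM): sum[0..0]=3, sum[0..1]=11, sum[0..2]=9, sum[0..3]=7, sum[0..4]=12, sum[0..5]=12 -> [3, 11, 9, 7, 12, 12] (max |s|=12)
Stage 3 (OFFSET -5): 3+-5=-2, 11+-5=6, 9+-5=4, 7+-5=2, 12+-5=7, 12+-5=7 -> [-2, 6, 4, 2, 7, 7] (max |s|=7)
Stage 4 (OFFSET -4): -2+-4=-6, 6+-4=2, 4+-4=0, 2+-4=-2, 7+-4=3, 7+-4=3 -> [-6, 2, 0, -2, 3, 3] (max |s|=6)
Stage 5 (AMPLIFY 2): -6*2=-12, 2*2=4, 0*2=0, -2*2=-4, 3*2=6, 3*2=6 -> [-12, 4, 0, -4, 6, 6] (max |s|=12)
Stage 6 (DELAY): [0, -12, 4, 0, -4, 6] = [0, -12, 4, 0, -4, 6] -> [0, -12, 4, 0, -4, 6] (max |s|=12)
Overall max amplitude: 12

Answer: 12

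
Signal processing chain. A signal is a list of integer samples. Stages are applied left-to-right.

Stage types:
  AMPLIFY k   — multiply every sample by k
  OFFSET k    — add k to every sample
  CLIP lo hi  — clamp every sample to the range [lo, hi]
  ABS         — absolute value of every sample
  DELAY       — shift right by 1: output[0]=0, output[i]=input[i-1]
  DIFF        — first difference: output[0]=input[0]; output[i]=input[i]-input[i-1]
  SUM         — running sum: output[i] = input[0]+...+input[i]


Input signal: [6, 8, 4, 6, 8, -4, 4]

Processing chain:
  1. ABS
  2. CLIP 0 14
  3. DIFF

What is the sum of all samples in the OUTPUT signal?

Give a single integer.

Input: [6, 8, 4, 6, 8, -4, 4]
Stage 1 (ABS): |6|=6, |8|=8, |4|=4, |6|=6, |8|=8, |-4|=4, |4|=4 -> [6, 8, 4, 6, 8, 4, 4]
Stage 2 (CLIP 0 14): clip(6,0,14)=6, clip(8,0,14)=8, clip(4,0,14)=4, clip(6,0,14)=6, clip(8,0,14)=8, clip(4,0,14)=4, clip(4,0,14)=4 -> [6, 8, 4, 6, 8, 4, 4]
Stage 3 (DIFF): s[0]=6, 8-6=2, 4-8=-4, 6-4=2, 8-6=2, 4-8=-4, 4-4=0 -> [6, 2, -4, 2, 2, -4, 0]
Output sum: 4

Answer: 4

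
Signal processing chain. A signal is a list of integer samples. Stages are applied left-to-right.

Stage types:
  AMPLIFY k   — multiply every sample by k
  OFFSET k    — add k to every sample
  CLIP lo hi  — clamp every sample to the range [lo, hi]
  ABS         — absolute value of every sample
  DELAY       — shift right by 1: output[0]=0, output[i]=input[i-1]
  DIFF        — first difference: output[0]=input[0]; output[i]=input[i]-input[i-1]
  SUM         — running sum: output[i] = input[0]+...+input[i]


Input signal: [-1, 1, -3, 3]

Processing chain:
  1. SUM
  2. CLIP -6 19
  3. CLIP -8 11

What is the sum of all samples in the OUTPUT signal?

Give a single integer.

Input: [-1, 1, -3, 3]
Stage 1 (SUM): sum[0..0]=-1, sum[0..1]=0, sum[0..2]=-3, sum[0..3]=0 -> [-1, 0, -3, 0]
Stage 2 (CLIP -6 19): clip(-1,-6,19)=-1, clip(0,-6,19)=0, clip(-3,-6,19)=-3, clip(0,-6,19)=0 -> [-1, 0, -3, 0]
Stage 3 (CLIP -8 11): clip(-1,-8,11)=-1, clip(0,-8,11)=0, clip(-3,-8,11)=-3, clip(0,-8,11)=0 -> [-1, 0, -3, 0]
Output sum: -4

Answer: -4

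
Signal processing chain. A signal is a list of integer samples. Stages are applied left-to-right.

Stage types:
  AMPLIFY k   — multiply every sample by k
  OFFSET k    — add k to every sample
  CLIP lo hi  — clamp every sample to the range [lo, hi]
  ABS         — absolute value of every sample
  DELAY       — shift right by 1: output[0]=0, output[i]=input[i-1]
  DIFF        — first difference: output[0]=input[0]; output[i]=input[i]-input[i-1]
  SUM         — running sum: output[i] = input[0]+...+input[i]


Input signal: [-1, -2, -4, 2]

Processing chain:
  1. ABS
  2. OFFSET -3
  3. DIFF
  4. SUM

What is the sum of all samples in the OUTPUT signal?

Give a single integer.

Answer: -3

Derivation:
Input: [-1, -2, -4, 2]
Stage 1 (ABS): |-1|=1, |-2|=2, |-4|=4, |2|=2 -> [1, 2, 4, 2]
Stage 2 (OFFSET -3): 1+-3=-2, 2+-3=-1, 4+-3=1, 2+-3=-1 -> [-2, -1, 1, -1]
Stage 3 (DIFF): s[0]=-2, -1--2=1, 1--1=2, -1-1=-2 -> [-2, 1, 2, -2]
Stage 4 (SUM): sum[0..0]=-2, sum[0..1]=-1, sum[0..2]=1, sum[0..3]=-1 -> [-2, -1, 1, -1]
Output sum: -3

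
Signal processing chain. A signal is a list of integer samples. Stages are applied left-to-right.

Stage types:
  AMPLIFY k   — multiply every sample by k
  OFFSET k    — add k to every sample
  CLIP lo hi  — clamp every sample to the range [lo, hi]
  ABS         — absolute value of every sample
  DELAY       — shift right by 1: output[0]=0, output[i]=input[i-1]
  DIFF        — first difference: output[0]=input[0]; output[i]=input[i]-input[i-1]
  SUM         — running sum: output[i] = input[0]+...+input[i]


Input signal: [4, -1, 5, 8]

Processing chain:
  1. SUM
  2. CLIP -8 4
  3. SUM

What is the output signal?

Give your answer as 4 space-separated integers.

Input: [4, -1, 5, 8]
Stage 1 (SUM): sum[0..0]=4, sum[0..1]=3, sum[0..2]=8, sum[0..3]=16 -> [4, 3, 8, 16]
Stage 2 (CLIP -8 4): clip(4,-8,4)=4, clip(3,-8,4)=3, clip(8,-8,4)=4, clip(16,-8,4)=4 -> [4, 3, 4, 4]
Stage 3 (SUM): sum[0..0]=4, sum[0..1]=7, sum[0..2]=11, sum[0..3]=15 -> [4, 7, 11, 15]

Answer: 4 7 11 15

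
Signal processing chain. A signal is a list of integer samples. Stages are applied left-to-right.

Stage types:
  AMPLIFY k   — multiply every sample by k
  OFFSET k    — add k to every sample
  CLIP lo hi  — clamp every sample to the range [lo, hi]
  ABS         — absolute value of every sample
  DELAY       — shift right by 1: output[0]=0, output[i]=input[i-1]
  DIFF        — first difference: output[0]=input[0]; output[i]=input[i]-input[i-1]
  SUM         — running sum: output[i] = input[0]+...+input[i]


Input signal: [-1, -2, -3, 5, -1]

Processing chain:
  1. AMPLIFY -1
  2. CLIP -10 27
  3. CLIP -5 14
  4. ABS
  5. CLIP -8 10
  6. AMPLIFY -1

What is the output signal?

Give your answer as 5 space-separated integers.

Input: [-1, -2, -3, 5, -1]
Stage 1 (AMPLIFY -1): -1*-1=1, -2*-1=2, -3*-1=3, 5*-1=-5, -1*-1=1 -> [1, 2, 3, -5, 1]
Stage 2 (CLIP -10 27): clip(1,-10,27)=1, clip(2,-10,27)=2, clip(3,-10,27)=3, clip(-5,-10,27)=-5, clip(1,-10,27)=1 -> [1, 2, 3, -5, 1]
Stage 3 (CLIP -5 14): clip(1,-5,14)=1, clip(2,-5,14)=2, clip(3,-5,14)=3, clip(-5,-5,14)=-5, clip(1,-5,14)=1 -> [1, 2, 3, -5, 1]
Stage 4 (ABS): |1|=1, |2|=2, |3|=3, |-5|=5, |1|=1 -> [1, 2, 3, 5, 1]
Stage 5 (CLIP -8 10): clip(1,-8,10)=1, clip(2,-8,10)=2, clip(3,-8,10)=3, clip(5,-8,10)=5, clip(1,-8,10)=1 -> [1, 2, 3, 5, 1]
Stage 6 (AMPLIFY -1): 1*-1=-1, 2*-1=-2, 3*-1=-3, 5*-1=-5, 1*-1=-1 -> [-1, -2, -3, -5, -1]

Answer: -1 -2 -3 -5 -1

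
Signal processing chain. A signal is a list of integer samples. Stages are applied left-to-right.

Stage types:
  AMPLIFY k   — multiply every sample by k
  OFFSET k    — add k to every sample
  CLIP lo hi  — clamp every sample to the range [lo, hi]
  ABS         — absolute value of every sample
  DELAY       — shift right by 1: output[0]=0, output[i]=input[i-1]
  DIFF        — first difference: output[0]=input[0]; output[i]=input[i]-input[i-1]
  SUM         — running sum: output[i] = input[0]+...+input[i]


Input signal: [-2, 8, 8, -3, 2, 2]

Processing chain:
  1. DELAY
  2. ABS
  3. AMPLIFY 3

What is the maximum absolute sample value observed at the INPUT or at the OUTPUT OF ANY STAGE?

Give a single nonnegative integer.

Input: [-2, 8, 8, -3, 2, 2] (max |s|=8)
Stage 1 (DELAY): [0, -2, 8, 8, -3, 2] = [0, -2, 8, 8, -3, 2] -> [0, -2, 8, 8, -3, 2] (max |s|=8)
Stage 2 (ABS): |0|=0, |-2|=2, |8|=8, |8|=8, |-3|=3, |2|=2 -> [0, 2, 8, 8, 3, 2] (max |s|=8)
Stage 3 (AMPLIFY 3): 0*3=0, 2*3=6, 8*3=24, 8*3=24, 3*3=9, 2*3=6 -> [0, 6, 24, 24, 9, 6] (max |s|=24)
Overall max amplitude: 24

Answer: 24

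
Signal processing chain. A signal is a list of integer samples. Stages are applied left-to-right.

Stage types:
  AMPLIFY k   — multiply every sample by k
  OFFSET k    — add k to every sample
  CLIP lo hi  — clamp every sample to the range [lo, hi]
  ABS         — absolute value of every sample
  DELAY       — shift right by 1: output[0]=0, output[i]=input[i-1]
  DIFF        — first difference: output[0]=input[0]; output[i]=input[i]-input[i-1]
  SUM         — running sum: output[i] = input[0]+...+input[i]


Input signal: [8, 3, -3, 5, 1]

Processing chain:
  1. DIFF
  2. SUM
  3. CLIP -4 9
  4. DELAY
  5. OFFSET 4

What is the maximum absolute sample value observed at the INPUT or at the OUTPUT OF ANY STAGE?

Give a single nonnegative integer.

Answer: 12

Derivation:
Input: [8, 3, -3, 5, 1] (max |s|=8)
Stage 1 (DIFF): s[0]=8, 3-8=-5, -3-3=-6, 5--3=8, 1-5=-4 -> [8, -5, -6, 8, -4] (max |s|=8)
Stage 2 (SUM): sum[0..0]=8, sum[0..1]=3, sum[0..2]=-3, sum[0..3]=5, sum[0..4]=1 -> [8, 3, -3, 5, 1] (max |s|=8)
Stage 3 (CLIP -4 9): clip(8,-4,9)=8, clip(3,-4,9)=3, clip(-3,-4,9)=-3, clip(5,-4,9)=5, clip(1,-4,9)=1 -> [8, 3, -3, 5, 1] (max |s|=8)
Stage 4 (DELAY): [0, 8, 3, -3, 5] = [0, 8, 3, -3, 5] -> [0, 8, 3, -3, 5] (max |s|=8)
Stage 5 (OFFSET 4): 0+4=4, 8+4=12, 3+4=7, -3+4=1, 5+4=9 -> [4, 12, 7, 1, 9] (max |s|=12)
Overall max amplitude: 12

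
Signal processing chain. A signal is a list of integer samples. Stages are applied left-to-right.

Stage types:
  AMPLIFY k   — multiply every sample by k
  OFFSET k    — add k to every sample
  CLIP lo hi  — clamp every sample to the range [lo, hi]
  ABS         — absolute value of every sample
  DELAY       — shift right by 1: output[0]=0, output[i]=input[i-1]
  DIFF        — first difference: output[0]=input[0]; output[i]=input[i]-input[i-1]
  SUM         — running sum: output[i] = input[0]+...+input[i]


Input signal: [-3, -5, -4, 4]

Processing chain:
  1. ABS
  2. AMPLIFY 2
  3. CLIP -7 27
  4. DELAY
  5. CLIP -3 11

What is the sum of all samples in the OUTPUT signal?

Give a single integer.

Input: [-3, -5, -4, 4]
Stage 1 (ABS): |-3|=3, |-5|=5, |-4|=4, |4|=4 -> [3, 5, 4, 4]
Stage 2 (AMPLIFY 2): 3*2=6, 5*2=10, 4*2=8, 4*2=8 -> [6, 10, 8, 8]
Stage 3 (CLIP -7 27): clip(6,-7,27)=6, clip(10,-7,27)=10, clip(8,-7,27)=8, clip(8,-7,27)=8 -> [6, 10, 8, 8]
Stage 4 (DELAY): [0, 6, 10, 8] = [0, 6, 10, 8] -> [0, 6, 10, 8]
Stage 5 (CLIP -3 11): clip(0,-3,11)=0, clip(6,-3,11)=6, clip(10,-3,11)=10, clip(8,-3,11)=8 -> [0, 6, 10, 8]
Output sum: 24

Answer: 24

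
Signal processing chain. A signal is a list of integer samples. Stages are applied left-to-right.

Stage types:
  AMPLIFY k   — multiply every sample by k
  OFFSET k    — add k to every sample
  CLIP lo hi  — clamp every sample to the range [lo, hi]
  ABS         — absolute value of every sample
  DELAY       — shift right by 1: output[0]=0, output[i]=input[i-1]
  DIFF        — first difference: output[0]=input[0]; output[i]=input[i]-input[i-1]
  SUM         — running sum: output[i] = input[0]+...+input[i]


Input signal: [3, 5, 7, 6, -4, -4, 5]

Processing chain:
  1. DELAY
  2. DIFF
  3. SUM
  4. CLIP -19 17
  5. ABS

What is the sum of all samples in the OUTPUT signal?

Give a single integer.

Answer: 29

Derivation:
Input: [3, 5, 7, 6, -4, -4, 5]
Stage 1 (DELAY): [0, 3, 5, 7, 6, -4, -4] = [0, 3, 5, 7, 6, -4, -4] -> [0, 3, 5, 7, 6, -4, -4]
Stage 2 (DIFF): s[0]=0, 3-0=3, 5-3=2, 7-5=2, 6-7=-1, -4-6=-10, -4--4=0 -> [0, 3, 2, 2, -1, -10, 0]
Stage 3 (SUM): sum[0..0]=0, sum[0..1]=3, sum[0..2]=5, sum[0..3]=7, sum[0..4]=6, sum[0..5]=-4, sum[0..6]=-4 -> [0, 3, 5, 7, 6, -4, -4]
Stage 4 (CLIP -19 17): clip(0,-19,17)=0, clip(3,-19,17)=3, clip(5,-19,17)=5, clip(7,-19,17)=7, clip(6,-19,17)=6, clip(-4,-19,17)=-4, clip(-4,-19,17)=-4 -> [0, 3, 5, 7, 6, -4, -4]
Stage 5 (ABS): |0|=0, |3|=3, |5|=5, |7|=7, |6|=6, |-4|=4, |-4|=4 -> [0, 3, 5, 7, 6, 4, 4]
Output sum: 29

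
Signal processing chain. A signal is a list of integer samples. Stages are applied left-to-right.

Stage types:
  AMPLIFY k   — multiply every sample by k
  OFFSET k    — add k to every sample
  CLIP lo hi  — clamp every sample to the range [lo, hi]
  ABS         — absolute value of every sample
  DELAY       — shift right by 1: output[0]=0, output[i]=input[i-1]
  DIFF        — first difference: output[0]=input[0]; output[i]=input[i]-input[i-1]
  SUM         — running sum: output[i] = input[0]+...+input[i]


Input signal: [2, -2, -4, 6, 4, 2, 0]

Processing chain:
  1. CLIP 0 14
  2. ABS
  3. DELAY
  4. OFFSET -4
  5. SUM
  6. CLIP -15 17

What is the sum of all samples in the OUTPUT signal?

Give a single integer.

Answer: -72

Derivation:
Input: [2, -2, -4, 6, 4, 2, 0]
Stage 1 (CLIP 0 14): clip(2,0,14)=2, clip(-2,0,14)=0, clip(-4,0,14)=0, clip(6,0,14)=6, clip(4,0,14)=4, clip(2,0,14)=2, clip(0,0,14)=0 -> [2, 0, 0, 6, 4, 2, 0]
Stage 2 (ABS): |2|=2, |0|=0, |0|=0, |6|=6, |4|=4, |2|=2, |0|=0 -> [2, 0, 0, 6, 4, 2, 0]
Stage 3 (DELAY): [0, 2, 0, 0, 6, 4, 2] = [0, 2, 0, 0, 6, 4, 2] -> [0, 2, 0, 0, 6, 4, 2]
Stage 4 (OFFSET -4): 0+-4=-4, 2+-4=-2, 0+-4=-4, 0+-4=-4, 6+-4=2, 4+-4=0, 2+-4=-2 -> [-4, -2, -4, -4, 2, 0, -2]
Stage 5 (SUM): sum[0..0]=-4, sum[0..1]=-6, sum[0..2]=-10, sum[0..3]=-14, sum[0..4]=-12, sum[0..5]=-12, sum[0..6]=-14 -> [-4, -6, -10, -14, -12, -12, -14]
Stage 6 (CLIP -15 17): clip(-4,-15,17)=-4, clip(-6,-15,17)=-6, clip(-10,-15,17)=-10, clip(-14,-15,17)=-14, clip(-12,-15,17)=-12, clip(-12,-15,17)=-12, clip(-14,-15,17)=-14 -> [-4, -6, -10, -14, -12, -12, -14]
Output sum: -72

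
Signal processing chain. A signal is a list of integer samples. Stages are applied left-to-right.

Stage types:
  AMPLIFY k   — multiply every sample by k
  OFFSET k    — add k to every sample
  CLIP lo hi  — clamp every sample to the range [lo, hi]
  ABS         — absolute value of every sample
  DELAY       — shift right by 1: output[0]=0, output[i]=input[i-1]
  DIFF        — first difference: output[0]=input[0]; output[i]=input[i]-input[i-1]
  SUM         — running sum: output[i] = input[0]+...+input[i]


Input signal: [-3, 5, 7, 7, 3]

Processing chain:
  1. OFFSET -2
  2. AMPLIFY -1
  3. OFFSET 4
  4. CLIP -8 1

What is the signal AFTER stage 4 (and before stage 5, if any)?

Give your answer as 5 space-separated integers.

Answer: 1 1 -1 -1 1

Derivation:
Input: [-3, 5, 7, 7, 3]
Stage 1 (OFFSET -2): -3+-2=-5, 5+-2=3, 7+-2=5, 7+-2=5, 3+-2=1 -> [-5, 3, 5, 5, 1]
Stage 2 (AMPLIFY -1): -5*-1=5, 3*-1=-3, 5*-1=-5, 5*-1=-5, 1*-1=-1 -> [5, -3, -5, -5, -1]
Stage 3 (OFFSET 4): 5+4=9, -3+4=1, -5+4=-1, -5+4=-1, -1+4=3 -> [9, 1, -1, -1, 3]
Stage 4 (CLIP -8 1): clip(9,-8,1)=1, clip(1,-8,1)=1, clip(-1,-8,1)=-1, clip(-1,-8,1)=-1, clip(3,-8,1)=1 -> [1, 1, -1, -1, 1]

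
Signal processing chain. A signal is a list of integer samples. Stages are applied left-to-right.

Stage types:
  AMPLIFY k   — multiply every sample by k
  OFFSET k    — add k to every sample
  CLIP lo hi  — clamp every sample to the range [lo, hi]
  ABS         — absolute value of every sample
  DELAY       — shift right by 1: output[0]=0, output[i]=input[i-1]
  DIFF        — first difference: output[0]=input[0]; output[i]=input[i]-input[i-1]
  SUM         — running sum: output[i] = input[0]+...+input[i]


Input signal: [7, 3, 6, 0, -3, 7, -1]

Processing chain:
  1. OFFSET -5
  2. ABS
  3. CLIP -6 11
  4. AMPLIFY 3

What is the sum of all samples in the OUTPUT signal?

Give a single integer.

Input: [7, 3, 6, 0, -3, 7, -1]
Stage 1 (OFFSET -5): 7+-5=2, 3+-5=-2, 6+-5=1, 0+-5=-5, -3+-5=-8, 7+-5=2, -1+-5=-6 -> [2, -2, 1, -5, -8, 2, -6]
Stage 2 (ABS): |2|=2, |-2|=2, |1|=1, |-5|=5, |-8|=8, |2|=2, |-6|=6 -> [2, 2, 1, 5, 8, 2, 6]
Stage 3 (CLIP -6 11): clip(2,-6,11)=2, clip(2,-6,11)=2, clip(1,-6,11)=1, clip(5,-6,11)=5, clip(8,-6,11)=8, clip(2,-6,11)=2, clip(6,-6,11)=6 -> [2, 2, 1, 5, 8, 2, 6]
Stage 4 (AMPLIFY 3): 2*3=6, 2*3=6, 1*3=3, 5*3=15, 8*3=24, 2*3=6, 6*3=18 -> [6, 6, 3, 15, 24, 6, 18]
Output sum: 78

Answer: 78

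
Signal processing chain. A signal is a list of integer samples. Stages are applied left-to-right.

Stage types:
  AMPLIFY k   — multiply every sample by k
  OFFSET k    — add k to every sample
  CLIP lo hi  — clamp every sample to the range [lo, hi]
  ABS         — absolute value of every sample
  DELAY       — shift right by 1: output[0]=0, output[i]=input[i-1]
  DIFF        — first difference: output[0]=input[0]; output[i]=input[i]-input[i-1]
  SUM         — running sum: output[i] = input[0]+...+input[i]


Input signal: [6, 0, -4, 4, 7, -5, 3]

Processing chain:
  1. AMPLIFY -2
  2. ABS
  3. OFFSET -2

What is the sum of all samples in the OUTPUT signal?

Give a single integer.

Input: [6, 0, -4, 4, 7, -5, 3]
Stage 1 (AMPLIFY -2): 6*-2=-12, 0*-2=0, -4*-2=8, 4*-2=-8, 7*-2=-14, -5*-2=10, 3*-2=-6 -> [-12, 0, 8, -8, -14, 10, -6]
Stage 2 (ABS): |-12|=12, |0|=0, |8|=8, |-8|=8, |-14|=14, |10|=10, |-6|=6 -> [12, 0, 8, 8, 14, 10, 6]
Stage 3 (OFFSET -2): 12+-2=10, 0+-2=-2, 8+-2=6, 8+-2=6, 14+-2=12, 10+-2=8, 6+-2=4 -> [10, -2, 6, 6, 12, 8, 4]
Output sum: 44

Answer: 44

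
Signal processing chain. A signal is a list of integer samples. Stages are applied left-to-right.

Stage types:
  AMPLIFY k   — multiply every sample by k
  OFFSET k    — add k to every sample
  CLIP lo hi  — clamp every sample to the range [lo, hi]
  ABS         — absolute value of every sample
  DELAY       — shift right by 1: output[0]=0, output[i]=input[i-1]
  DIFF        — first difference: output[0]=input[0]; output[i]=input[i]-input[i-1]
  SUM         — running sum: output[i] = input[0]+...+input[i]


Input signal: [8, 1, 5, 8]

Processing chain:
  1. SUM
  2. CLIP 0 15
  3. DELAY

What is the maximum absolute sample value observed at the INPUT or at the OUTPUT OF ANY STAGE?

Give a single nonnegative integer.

Answer: 22

Derivation:
Input: [8, 1, 5, 8] (max |s|=8)
Stage 1 (SUM): sum[0..0]=8, sum[0..1]=9, sum[0..2]=14, sum[0..3]=22 -> [8, 9, 14, 22] (max |s|=22)
Stage 2 (CLIP 0 15): clip(8,0,15)=8, clip(9,0,15)=9, clip(14,0,15)=14, clip(22,0,15)=15 -> [8, 9, 14, 15] (max |s|=15)
Stage 3 (DELAY): [0, 8, 9, 14] = [0, 8, 9, 14] -> [0, 8, 9, 14] (max |s|=14)
Overall max amplitude: 22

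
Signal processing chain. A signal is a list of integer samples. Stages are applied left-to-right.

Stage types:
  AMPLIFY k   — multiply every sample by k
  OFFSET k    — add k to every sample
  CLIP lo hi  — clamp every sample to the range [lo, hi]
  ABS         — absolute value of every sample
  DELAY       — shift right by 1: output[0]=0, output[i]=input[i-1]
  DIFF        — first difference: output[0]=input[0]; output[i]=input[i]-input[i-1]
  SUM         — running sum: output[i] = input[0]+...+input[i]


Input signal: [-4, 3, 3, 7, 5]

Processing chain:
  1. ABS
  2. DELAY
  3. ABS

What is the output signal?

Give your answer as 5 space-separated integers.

Answer: 0 4 3 3 7

Derivation:
Input: [-4, 3, 3, 7, 5]
Stage 1 (ABS): |-4|=4, |3|=3, |3|=3, |7|=7, |5|=5 -> [4, 3, 3, 7, 5]
Stage 2 (DELAY): [0, 4, 3, 3, 7] = [0, 4, 3, 3, 7] -> [0, 4, 3, 3, 7]
Stage 3 (ABS): |0|=0, |4|=4, |3|=3, |3|=3, |7|=7 -> [0, 4, 3, 3, 7]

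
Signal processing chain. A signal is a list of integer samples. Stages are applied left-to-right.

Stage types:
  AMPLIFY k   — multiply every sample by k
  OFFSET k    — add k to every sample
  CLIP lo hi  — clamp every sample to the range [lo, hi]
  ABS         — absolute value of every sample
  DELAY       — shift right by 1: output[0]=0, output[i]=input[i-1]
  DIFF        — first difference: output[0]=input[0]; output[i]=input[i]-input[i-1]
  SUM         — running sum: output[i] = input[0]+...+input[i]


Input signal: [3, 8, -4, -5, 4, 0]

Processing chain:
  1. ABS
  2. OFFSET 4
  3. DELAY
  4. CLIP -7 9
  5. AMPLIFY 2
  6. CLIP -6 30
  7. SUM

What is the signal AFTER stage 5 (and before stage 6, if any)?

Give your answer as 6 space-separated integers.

Answer: 0 14 18 16 18 16

Derivation:
Input: [3, 8, -4, -5, 4, 0]
Stage 1 (ABS): |3|=3, |8|=8, |-4|=4, |-5|=5, |4|=4, |0|=0 -> [3, 8, 4, 5, 4, 0]
Stage 2 (OFFSET 4): 3+4=7, 8+4=12, 4+4=8, 5+4=9, 4+4=8, 0+4=4 -> [7, 12, 8, 9, 8, 4]
Stage 3 (DELAY): [0, 7, 12, 8, 9, 8] = [0, 7, 12, 8, 9, 8] -> [0, 7, 12, 8, 9, 8]
Stage 4 (CLIP -7 9): clip(0,-7,9)=0, clip(7,-7,9)=7, clip(12,-7,9)=9, clip(8,-7,9)=8, clip(9,-7,9)=9, clip(8,-7,9)=8 -> [0, 7, 9, 8, 9, 8]
Stage 5 (AMPLIFY 2): 0*2=0, 7*2=14, 9*2=18, 8*2=16, 9*2=18, 8*2=16 -> [0, 14, 18, 16, 18, 16]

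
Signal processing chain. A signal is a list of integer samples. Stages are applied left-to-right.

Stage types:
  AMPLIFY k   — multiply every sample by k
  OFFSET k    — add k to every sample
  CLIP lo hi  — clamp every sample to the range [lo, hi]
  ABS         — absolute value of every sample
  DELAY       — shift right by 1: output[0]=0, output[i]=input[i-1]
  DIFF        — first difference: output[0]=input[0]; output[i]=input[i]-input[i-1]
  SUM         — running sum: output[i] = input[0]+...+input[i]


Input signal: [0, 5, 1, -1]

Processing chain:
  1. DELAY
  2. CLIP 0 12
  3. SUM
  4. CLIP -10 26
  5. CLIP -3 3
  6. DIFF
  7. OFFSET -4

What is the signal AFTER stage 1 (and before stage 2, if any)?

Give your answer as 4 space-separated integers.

Answer: 0 0 5 1

Derivation:
Input: [0, 5, 1, -1]
Stage 1 (DELAY): [0, 0, 5, 1] = [0, 0, 5, 1] -> [0, 0, 5, 1]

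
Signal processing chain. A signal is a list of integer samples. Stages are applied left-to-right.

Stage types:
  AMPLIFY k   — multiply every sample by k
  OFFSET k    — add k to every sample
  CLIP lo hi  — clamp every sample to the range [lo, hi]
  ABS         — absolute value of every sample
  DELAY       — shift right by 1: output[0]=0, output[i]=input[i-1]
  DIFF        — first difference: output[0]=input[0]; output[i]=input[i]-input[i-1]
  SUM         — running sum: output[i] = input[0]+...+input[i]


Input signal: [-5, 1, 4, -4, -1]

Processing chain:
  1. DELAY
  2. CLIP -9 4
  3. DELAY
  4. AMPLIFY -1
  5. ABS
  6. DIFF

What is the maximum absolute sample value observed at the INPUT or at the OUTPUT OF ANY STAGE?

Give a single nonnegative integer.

Input: [-5, 1, 4, -4, -1] (max |s|=5)
Stage 1 (DELAY): [0, -5, 1, 4, -4] = [0, -5, 1, 4, -4] -> [0, -5, 1, 4, -4] (max |s|=5)
Stage 2 (CLIP -9 4): clip(0,-9,4)=0, clip(-5,-9,4)=-5, clip(1,-9,4)=1, clip(4,-9,4)=4, clip(-4,-9,4)=-4 -> [0, -5, 1, 4, -4] (max |s|=5)
Stage 3 (DELAY): [0, 0, -5, 1, 4] = [0, 0, -5, 1, 4] -> [0, 0, -5, 1, 4] (max |s|=5)
Stage 4 (AMPLIFY -1): 0*-1=0, 0*-1=0, -5*-1=5, 1*-1=-1, 4*-1=-4 -> [0, 0, 5, -1, -4] (max |s|=5)
Stage 5 (ABS): |0|=0, |0|=0, |5|=5, |-1|=1, |-4|=4 -> [0, 0, 5, 1, 4] (max |s|=5)
Stage 6 (DIFF): s[0]=0, 0-0=0, 5-0=5, 1-5=-4, 4-1=3 -> [0, 0, 5, -4, 3] (max |s|=5)
Overall max amplitude: 5

Answer: 5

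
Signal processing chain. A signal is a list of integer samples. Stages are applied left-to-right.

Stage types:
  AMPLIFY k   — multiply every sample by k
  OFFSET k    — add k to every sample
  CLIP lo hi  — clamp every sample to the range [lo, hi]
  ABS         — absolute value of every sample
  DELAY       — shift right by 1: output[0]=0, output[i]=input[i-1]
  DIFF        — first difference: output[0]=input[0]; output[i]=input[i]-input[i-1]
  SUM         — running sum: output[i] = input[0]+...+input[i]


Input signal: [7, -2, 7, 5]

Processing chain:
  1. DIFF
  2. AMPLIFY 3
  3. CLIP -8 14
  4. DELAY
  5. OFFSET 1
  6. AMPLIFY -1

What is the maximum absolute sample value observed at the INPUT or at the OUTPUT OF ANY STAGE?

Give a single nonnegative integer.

Answer: 27

Derivation:
Input: [7, -2, 7, 5] (max |s|=7)
Stage 1 (DIFF): s[0]=7, -2-7=-9, 7--2=9, 5-7=-2 -> [7, -9, 9, -2] (max |s|=9)
Stage 2 (AMPLIFY 3): 7*3=21, -9*3=-27, 9*3=27, -2*3=-6 -> [21, -27, 27, -6] (max |s|=27)
Stage 3 (CLIP -8 14): clip(21,-8,14)=14, clip(-27,-8,14)=-8, clip(27,-8,14)=14, clip(-6,-8,14)=-6 -> [14, -8, 14, -6] (max |s|=14)
Stage 4 (DELAY): [0, 14, -8, 14] = [0, 14, -8, 14] -> [0, 14, -8, 14] (max |s|=14)
Stage 5 (OFFSET 1): 0+1=1, 14+1=15, -8+1=-7, 14+1=15 -> [1, 15, -7, 15] (max |s|=15)
Stage 6 (AMPLIFY -1): 1*-1=-1, 15*-1=-15, -7*-1=7, 15*-1=-15 -> [-1, -15, 7, -15] (max |s|=15)
Overall max amplitude: 27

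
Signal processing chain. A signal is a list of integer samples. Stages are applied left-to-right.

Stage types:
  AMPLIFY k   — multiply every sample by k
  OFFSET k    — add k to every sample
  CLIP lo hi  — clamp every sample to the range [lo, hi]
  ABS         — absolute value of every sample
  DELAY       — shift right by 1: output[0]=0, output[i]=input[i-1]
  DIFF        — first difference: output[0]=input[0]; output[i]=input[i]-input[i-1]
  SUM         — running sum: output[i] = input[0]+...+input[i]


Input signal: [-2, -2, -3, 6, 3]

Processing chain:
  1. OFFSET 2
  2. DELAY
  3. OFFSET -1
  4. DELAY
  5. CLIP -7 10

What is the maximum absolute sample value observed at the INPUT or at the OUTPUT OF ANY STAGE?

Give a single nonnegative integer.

Input: [-2, -2, -3, 6, 3] (max |s|=6)
Stage 1 (OFFSET 2): -2+2=0, -2+2=0, -3+2=-1, 6+2=8, 3+2=5 -> [0, 0, -1, 8, 5] (max |s|=8)
Stage 2 (DELAY): [0, 0, 0, -1, 8] = [0, 0, 0, -1, 8] -> [0, 0, 0, -1, 8] (max |s|=8)
Stage 3 (OFFSET -1): 0+-1=-1, 0+-1=-1, 0+-1=-1, -1+-1=-2, 8+-1=7 -> [-1, -1, -1, -2, 7] (max |s|=7)
Stage 4 (DELAY): [0, -1, -1, -1, -2] = [0, -1, -1, -1, -2] -> [0, -1, -1, -1, -2] (max |s|=2)
Stage 5 (CLIP -7 10): clip(0,-7,10)=0, clip(-1,-7,10)=-1, clip(-1,-7,10)=-1, clip(-1,-7,10)=-1, clip(-2,-7,10)=-2 -> [0, -1, -1, -1, -2] (max |s|=2)
Overall max amplitude: 8

Answer: 8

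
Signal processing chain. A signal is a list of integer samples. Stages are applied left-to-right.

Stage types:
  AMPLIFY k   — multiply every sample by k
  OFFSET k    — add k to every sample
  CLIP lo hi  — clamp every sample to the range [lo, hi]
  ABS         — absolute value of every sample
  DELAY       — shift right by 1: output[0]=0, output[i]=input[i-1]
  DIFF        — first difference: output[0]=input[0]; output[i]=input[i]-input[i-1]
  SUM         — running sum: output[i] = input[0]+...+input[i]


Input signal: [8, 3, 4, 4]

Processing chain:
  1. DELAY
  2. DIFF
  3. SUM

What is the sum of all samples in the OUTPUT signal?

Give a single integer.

Answer: 15

Derivation:
Input: [8, 3, 4, 4]
Stage 1 (DELAY): [0, 8, 3, 4] = [0, 8, 3, 4] -> [0, 8, 3, 4]
Stage 2 (DIFF): s[0]=0, 8-0=8, 3-8=-5, 4-3=1 -> [0, 8, -5, 1]
Stage 3 (SUM): sum[0..0]=0, sum[0..1]=8, sum[0..2]=3, sum[0..3]=4 -> [0, 8, 3, 4]
Output sum: 15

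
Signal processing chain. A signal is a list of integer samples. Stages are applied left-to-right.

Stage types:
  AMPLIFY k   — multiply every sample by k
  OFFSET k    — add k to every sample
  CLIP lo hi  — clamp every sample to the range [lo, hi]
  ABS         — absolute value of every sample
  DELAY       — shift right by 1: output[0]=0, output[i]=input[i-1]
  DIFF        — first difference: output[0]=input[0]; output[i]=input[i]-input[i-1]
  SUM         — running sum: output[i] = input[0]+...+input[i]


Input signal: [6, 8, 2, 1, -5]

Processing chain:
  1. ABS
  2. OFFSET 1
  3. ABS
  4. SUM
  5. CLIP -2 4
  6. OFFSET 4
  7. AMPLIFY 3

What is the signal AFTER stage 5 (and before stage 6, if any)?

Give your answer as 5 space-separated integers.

Answer: 4 4 4 4 4

Derivation:
Input: [6, 8, 2, 1, -5]
Stage 1 (ABS): |6|=6, |8|=8, |2|=2, |1|=1, |-5|=5 -> [6, 8, 2, 1, 5]
Stage 2 (OFFSET 1): 6+1=7, 8+1=9, 2+1=3, 1+1=2, 5+1=6 -> [7, 9, 3, 2, 6]
Stage 3 (ABS): |7|=7, |9|=9, |3|=3, |2|=2, |6|=6 -> [7, 9, 3, 2, 6]
Stage 4 (SUM): sum[0..0]=7, sum[0..1]=16, sum[0..2]=19, sum[0..3]=21, sum[0..4]=27 -> [7, 16, 19, 21, 27]
Stage 5 (CLIP -2 4): clip(7,-2,4)=4, clip(16,-2,4)=4, clip(19,-2,4)=4, clip(21,-2,4)=4, clip(27,-2,4)=4 -> [4, 4, 4, 4, 4]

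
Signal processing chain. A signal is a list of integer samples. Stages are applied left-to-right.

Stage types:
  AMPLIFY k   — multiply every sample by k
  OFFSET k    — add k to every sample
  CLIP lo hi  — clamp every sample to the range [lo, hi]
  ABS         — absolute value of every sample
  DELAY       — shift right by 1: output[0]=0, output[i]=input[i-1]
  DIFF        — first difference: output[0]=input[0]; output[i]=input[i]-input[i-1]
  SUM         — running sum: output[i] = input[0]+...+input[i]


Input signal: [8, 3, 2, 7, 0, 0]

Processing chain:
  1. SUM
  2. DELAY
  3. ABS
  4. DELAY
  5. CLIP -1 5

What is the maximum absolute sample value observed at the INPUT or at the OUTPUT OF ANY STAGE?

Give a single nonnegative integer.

Answer: 20

Derivation:
Input: [8, 3, 2, 7, 0, 0] (max |s|=8)
Stage 1 (SUM): sum[0..0]=8, sum[0..1]=11, sum[0..2]=13, sum[0..3]=20, sum[0..4]=20, sum[0..5]=20 -> [8, 11, 13, 20, 20, 20] (max |s|=20)
Stage 2 (DELAY): [0, 8, 11, 13, 20, 20] = [0, 8, 11, 13, 20, 20] -> [0, 8, 11, 13, 20, 20] (max |s|=20)
Stage 3 (ABS): |0|=0, |8|=8, |11|=11, |13|=13, |20|=20, |20|=20 -> [0, 8, 11, 13, 20, 20] (max |s|=20)
Stage 4 (DELAY): [0, 0, 8, 11, 13, 20] = [0, 0, 8, 11, 13, 20] -> [0, 0, 8, 11, 13, 20] (max |s|=20)
Stage 5 (CLIP -1 5): clip(0,-1,5)=0, clip(0,-1,5)=0, clip(8,-1,5)=5, clip(11,-1,5)=5, clip(13,-1,5)=5, clip(20,-1,5)=5 -> [0, 0, 5, 5, 5, 5] (max |s|=5)
Overall max amplitude: 20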